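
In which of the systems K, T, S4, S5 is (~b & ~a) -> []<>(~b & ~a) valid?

S4-tableau for the negation ~((~b & ~a) -> []<>(~b & ~a)):
1. ~((~b & ~a) -> []<>(~b & ~a)), w0
2. ~b & ~a, w0
3. ~[]<>(~b & ~a), w0
4. ~b, w0
5. ~a, w0
6. ~<>(~b & ~a), w1
7. ~(~b & ~a), w1
8. a, w1
Accessibility: w0Rw0, w0Rw1, w1Rw1
Complete open branch: countermodel on an S4-frame, so not valid in S4, nor in K, T (the same frame is also a K-frame and a T-frame).
S5-tableau for the negation ~((~b & ~a) -> []<>(~b & ~a)):
1. ~((~b & ~a) -> []<>(~b & ~a)), w0
2. ~b & ~a, w0
3. ~[]<>(~b & ~a), w0
4. ~b, w0
5. ~a, w0
6. ~<>(~b & ~a), w1
7. ~(~b & ~a), w0
8. ~(~b & ~a), w1
9. a, w0
Accessibility: w0Rw0, w0Rw1, w1Rw0, w1Rw1
Branch closes: a and ~a both at w0.
Every branch closes (one shown): valid in S5.

S5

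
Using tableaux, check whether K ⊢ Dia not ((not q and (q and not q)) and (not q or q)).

Tableau for the negation not Dia not ((not q and (q and not q)) and (not q or q)):
1. not Dia not ((not q and (q and not q)) and (not q or q)), 0
The negation has an open branch (countermodel exists).

Not valid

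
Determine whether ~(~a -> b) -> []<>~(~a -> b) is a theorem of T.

No, not valid

Tableau for the negation ~(~(~a -> b) -> []<>~(~a -> b)):
1. ~(~(~a -> b) -> []<>~(~a -> b)), u
2. ~(~a -> b), u
3. ~[]<>~(~a -> b), u
4. ~a, u
5. ~b, u
6. ~<>~(~a -> b), v
7. ~a -> b, v
8. b, v
Accessibility: uRu, uRv, vRv
The negation has an open branch (countermodel exists).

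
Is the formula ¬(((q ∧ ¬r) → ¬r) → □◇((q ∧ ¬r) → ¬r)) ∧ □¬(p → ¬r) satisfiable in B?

No, unsatisfiable

1. ¬(((q ∧ ¬r) → ¬r) → □◇((q ∧ ¬r) → ¬r)) ∧ □¬(p → ¬r), 0
2. ¬(((q ∧ ¬r) → ¬r) → □◇((q ∧ ¬r) → ¬r)), 0   [∧-rule on 1]
3. □¬(p → ¬r), 0   [∧-rule on 1]
4. (q ∧ ¬r) → ¬r, 0   [¬→-rule on 2]
5. ¬□◇((q ∧ ¬r) → ¬r), 0   [¬→-rule on 2]
6. ¬(p → ¬r), 0   [□-rule on 3 via 0R0]
7. p, 0   [¬→-rule on 6]
8. r, 0   [¬→-rule on 6]
9. ¬(q ∧ ¬r), 0   [→-rule on 4 (branches; this branch)]
10. ¬◇((q ∧ ¬r) → ¬r), 1   [¬□-rule on 5: fresh world 1, 0R1]
11. ¬(p → ¬r), 1   [□-rule on 3 via 0R1]
12. p, 1   [¬→-rule on 11]
13. r, 1   [¬→-rule on 11]
14. ¬((q ∧ ¬r) → ¬r), 0   [¬◇-rule on 10 via 1R0]
15. q ∧ ¬r, 0   [¬→-rule on 14]
16. q, 0   [∧-rule on 15]
17. ¬r, 0   [∧-rule on 15]
Accessibility: 0R0, 0R1, 1R0, 1R1
Branch closes: r and ¬r both at 0.
All branches of the tableau close; one closing branch shown above.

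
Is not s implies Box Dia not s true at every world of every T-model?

No, not valid

Tableau for the negation not (not s implies Box Dia not s):
1. not (not s implies Box Dia not s), 0
2. not s, 0
3. not Box Dia not s, 0
4. not Dia not s, 1
5. s, 1
Accessibility: 0R0, 0R1, 1R1
The negation has an open branch (countermodel exists).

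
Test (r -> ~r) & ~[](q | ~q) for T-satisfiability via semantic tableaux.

Unsatisfiable (every branch closes)

1. (r -> ~r) & ~[](q | ~q), 0
2. r -> ~r, 0
3. ~[](q | ~q), 0
4. ~r, 0
5. ~(q | ~q), 1
6. ~q, 1
7. q, 1
Accessibility: 0R0, 0R1, 1R1
Branch closes: q and ~q both at 1.
All branches of the tableau close; one closing branch shown above.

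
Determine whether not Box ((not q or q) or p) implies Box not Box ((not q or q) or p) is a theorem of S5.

Valid

Tableau for the negation not (not Box ((not q or q) or p) implies Box not Box ((not q or q) or p)):
1. not (not Box ((not q or q) or p) implies Box not Box ((not q or q) or p)), u
2. not Box ((not q or q) or p), u
3. not Box not Box ((not q or q) or p), u
4. not ((not q or q) or p), v
5. not (not q or q), v
6. not p, v
7. q, v
8. not q, v
Accessibility: uRu, uRv, vRu, vRv
Branch closes: q and not q both at v.
All branches of the negation close; one closing branch shown above.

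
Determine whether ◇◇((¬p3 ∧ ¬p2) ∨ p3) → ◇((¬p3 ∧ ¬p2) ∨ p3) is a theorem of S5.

Tableau for the negation ¬(◇◇((¬p3 ∧ ¬p2) ∨ p3) → ◇((¬p3 ∧ ¬p2) ∨ p3)):
1. ¬(◇◇((¬p3 ∧ ¬p2) ∨ p3) → ◇((¬p3 ∧ ¬p2) ∨ p3)), 0
2. ◇◇((¬p3 ∧ ¬p2) ∨ p3), 0
3. ¬◇((¬p3 ∧ ¬p2) ∨ p3), 0
4. ¬((¬p3 ∧ ¬p2) ∨ p3), 0
5. ¬(¬p3 ∧ ¬p2), 0
6. ¬p3, 0
7. p2, 0
8. ◇((¬p3 ∧ ¬p2) ∨ p3), 1
9. ¬((¬p3 ∧ ¬p2) ∨ p3), 1
10. ¬(¬p3 ∧ ¬p2), 1
11. ¬p3, 1
12. p2, 1
13. (¬p3 ∧ ¬p2) ∨ p3, 2
14. ¬((¬p3 ∧ ¬p2) ∨ p3), 2
15. ¬(¬p3 ∧ ¬p2), 2
16. ¬p3, 2
17. ¬p3 ∧ ¬p2, 2
18. ¬p2, 2
19. p2, 2
Accessibility: 0R0, 0R1, 0R2, 1R0, 1R1, 1R2, 2R0, 2R1, 2R2
Branch closes: p2 and ¬p2 both at 2.
Every branch of the negation's tableau closes; the branch above is one of them.

Yes, valid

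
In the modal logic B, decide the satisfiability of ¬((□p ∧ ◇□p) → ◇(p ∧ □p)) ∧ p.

Unsatisfiable

1. ¬((□p ∧ ◇□p) → ◇(p ∧ □p)) ∧ p, 0
2. ¬((□p ∧ ◇□p) → ◇(p ∧ □p)), 0
3. p, 0
4. □p ∧ ◇□p, 0
5. ¬◇(p ∧ □p), 0
6. □p, 0
7. ◇□p, 0
8. ¬(p ∧ □p), 0
9. ¬□p, 0
10. □p, 1
11. ¬(p ∧ □p), 1
12. p, 1
13. ¬□p, 1
14. ¬p, 2
15. ¬(p ∧ □p), 2
16. p, 2
Accessibility: 0R0, 0R1, 0R2, 1R0, 1R1, 2R0, 2R2
Branch closes: p and ¬p both at 2.
Every branch closes; the branch above is one of them.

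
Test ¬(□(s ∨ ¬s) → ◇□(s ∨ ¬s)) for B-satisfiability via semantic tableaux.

1. ¬(□(s ∨ ¬s) → ◇□(s ∨ ¬s)), 0
2. □(s ∨ ¬s), 0
3. ¬◇□(s ∨ ¬s), 0
4. s ∨ ¬s, 0
5. ¬□(s ∨ ¬s), 0
6. ¬s, 0
7. ¬(s ∨ ¬s), 1
8. ¬s, 1
9. s, 1
Accessibility: 0R0, 0R1, 1R0, 1R1
Branch closes: s and ¬s both at 1.
Every branch closes; the branch above is one of them.

Unsatisfiable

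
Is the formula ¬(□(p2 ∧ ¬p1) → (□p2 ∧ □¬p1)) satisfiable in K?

1. ¬(□(p2 ∧ ¬p1) → (□p2 ∧ □¬p1)), 0
2. □(p2 ∧ ¬p1), 0   [¬→-rule on 1]
3. ¬(□p2 ∧ □¬p1), 0   [¬→-rule on 1]
4. ¬□¬p1, 0   [¬∧-rule on 3 (branches; this branch)]
5. p1, 1   [¬□-rule on 4: fresh world 1, 0R1]
6. p2 ∧ ¬p1, 1   [□-rule on 2 via 0R1]
7. p2, 1   [∧-rule on 6]
8. ¬p1, 1   [∧-rule on 6]
Accessibility: 0R1
Branch closes: p1 and ¬p1 both at 1.
Every branch closes; the branch above is one of them.

No, unsatisfiable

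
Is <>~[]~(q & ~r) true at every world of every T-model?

Tableau for the negation ~<>~[]~(q & ~r):
1. ~<>~[]~(q & ~r), 0
2. []~(q & ~r), 0   [~<>-rule on 1 via 0R0]
3. ~(q & ~r), 0   [[]-rule on 2 via 0R0]
4. r, 0   [~&-rule on 3 (branches; this branch)]
Accessibility: 0R0
The negation has an open branch (countermodel exists).

No, not valid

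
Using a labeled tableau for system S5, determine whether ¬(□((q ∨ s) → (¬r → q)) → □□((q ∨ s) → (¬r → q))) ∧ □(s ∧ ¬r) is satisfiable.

No, unsatisfiable

1. ¬(□((q ∨ s) → (¬r → q)) → □□((q ∨ s) → (¬r → q))) ∧ □(s ∧ ¬r), 0
2. ¬(□((q ∨ s) → (¬r → q)) → □□((q ∨ s) → (¬r → q))), 0
3. □(s ∧ ¬r), 0
4. □((q ∨ s) → (¬r → q)), 0
5. ¬□□((q ∨ s) → (¬r → q)), 0
6. s ∧ ¬r, 0
7. s, 0
8. ¬r, 0
9. (q ∨ s) → (¬r → q), 0
10. ¬r → q, 0
11. q, 0
12. ¬□((q ∨ s) → (¬r → q)), 1
13. s ∧ ¬r, 1
14. s, 1
15. ¬r, 1
16. (q ∨ s) → (¬r → q), 1
17. ¬r → q, 1
18. q, 1
19. ¬((q ∨ s) → (¬r → q)), 2
20. q ∨ s, 2
21. ¬(¬r → q), 2
22. ¬r, 2
23. ¬q, 2
24. s ∧ ¬r, 2
25. s, 2
26. (q ∨ s) → (¬r → q), 2
27. ¬r → q, 2
28. q, 2
Accessibility: 0R0, 0R1, 0R2, 1R0, 1R1, 1R2, 2R0, 2R1, 2R2
Branch closes: q and ¬q both at 2.
Every branch closes; the branch above is one of them.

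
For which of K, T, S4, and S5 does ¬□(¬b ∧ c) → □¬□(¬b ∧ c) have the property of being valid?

S5

S5-tableau for the negation ¬(¬□(¬b ∧ c) → □¬□(¬b ∧ c)):
1. ¬(¬□(¬b ∧ c) → □¬□(¬b ∧ c)), w0
2. ¬□(¬b ∧ c), w0
3. ¬□¬□(¬b ∧ c), w0
4. ¬(¬b ∧ c), w1
5. ¬c, w1
6. □(¬b ∧ c), w2
7. ¬b ∧ c, w0
8. ¬b, w0
9. c, w0
10. ¬b ∧ c, w1
11. ¬b, w1
12. c, w1
Accessibility: w0Rw0, w0Rw1, w0Rw2, w1Rw0, w1Rw1, w1Rw2, w2Rw0, w2Rw1, w2Rw2
Branch closes: c and ¬c both at w1.
Every branch closes (one shown): valid in S5.
S4-tableau for the negation ¬(¬□(¬b ∧ c) → □¬□(¬b ∧ c)):
1. ¬(¬□(¬b ∧ c) → □¬□(¬b ∧ c)), w0
2. ¬□(¬b ∧ c), w0
3. ¬□¬□(¬b ∧ c), w0
4. ¬(¬b ∧ c), w1
5. ¬c, w1
6. □(¬b ∧ c), w2
7. ¬b ∧ c, w2
8. ¬b, w2
9. c, w2
Accessibility: w0Rw0, w0Rw1, w0Rw2, w1Rw1, w2Rw2
Complete open branch: countermodel on an S4-frame, so not valid in S4, nor in K, T (the same frame is also a K-frame and a T-frame).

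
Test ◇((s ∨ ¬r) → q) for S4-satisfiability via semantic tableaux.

1. ◇((s ∨ ¬r) → q), 0
2. (s ∨ ¬r) → q, 1   [◇-rule on 1: fresh world 1, 0R1]
3. q, 1   [→-rule on 2 (branches; this branch)]
Accessibility: 0R0, 0R1, 1R1

Satisfiable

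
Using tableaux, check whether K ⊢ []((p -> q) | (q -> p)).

Valid in K

Tableau for the negation ~[]((p -> q) | (q -> p)):
1. ~[]((p -> q) | (q -> p)), w0
2. ~((p -> q) | (q -> p)), w1
3. ~(p -> q), w1
4. ~(q -> p), w1
5. p, w1
6. ~q, w1
7. q, w1
8. ~p, w1
Accessibility: w0Rw1
Branch closes: q and ~q both at w1.
All branches of the negation close; one closing branch shown above.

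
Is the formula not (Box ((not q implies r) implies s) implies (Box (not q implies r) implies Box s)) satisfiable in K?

Unsatisfiable

1. not (Box ((not q implies r) implies s) implies (Box (not q implies r) implies Box s)), w0
2. Box ((not q implies r) implies s), w0   [neg-implies-rule on 1]
3. not (Box (not q implies r) implies Box s), w0   [neg-implies-rule on 1]
4. Box (not q implies r), w0   [neg-implies-rule on 3]
5. not Box s, w0   [neg-implies-rule on 3]
6. not s, w1   [neg-Box-rule on 5: fresh world w1, w0Rw1]
7. (not q implies r) implies s, w1   [Box-rule on 2 via w0Rw1]
8. not q implies r, w1   [Box-rule on 4 via w0Rw1]
9. not (not q implies r), w1   [implies-rule on 7 (branches; this branch)]
10. not q, w1   [neg-implies-rule on 9]
11. not r, w1   [neg-implies-rule on 9]
12. r, w1   [implies-rule on 8 (branches; this branch)]
Accessibility: w0Rw1
Branch closes: r and not r both at w1.
All branches of the tableau close; one closing branch shown above.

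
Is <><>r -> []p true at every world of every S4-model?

Invalid (countermodel exists)

Tableau for the negation ~(<><>r -> []p):
1. ~(<><>r -> []p), u
2. <><>r, u
3. ~[]p, u
4. <>r, v
5. ~p, w
6. r, x
Accessibility: uRu, uRv, uRw, uRx, vRv, vRx, wRw, xRx
The negation has an open branch (countermodel exists).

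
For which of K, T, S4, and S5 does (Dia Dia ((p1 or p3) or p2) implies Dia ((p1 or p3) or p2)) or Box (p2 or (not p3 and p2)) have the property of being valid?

S4-tableau for the negation not ((Dia Dia ((p1 or p3) or p2) implies Dia ((p1 or p3) or p2)) or Box (p2 or (not p3 and p2))):
1. not ((Dia Dia ((p1 or p3) or p2) implies Dia ((p1 or p3) or p2)) or Box (p2 or (not p3 and p2))), w0
2. not (Dia Dia ((p1 or p3) or p2) implies Dia ((p1 or p3) or p2)), w0   [neg-or-rule on 1]
3. not Box (p2 or (not p3 and p2)), w0   [neg-or-rule on 1]
4. Dia Dia ((p1 or p3) or p2), w0   [neg-implies-rule on 2]
5. not Dia ((p1 or p3) or p2), w0   [neg-implies-rule on 2]
6. not ((p1 or p3) or p2), w0   [neg-Dia-rule on 5 via w0Rw0]
7. not (p1 or p3), w0   [neg-or-rule on 6]
8. not p2, w0   [neg-or-rule on 6]
9. not p1, w0   [neg-or-rule on 7]
10. not p3, w0   [neg-or-rule on 7]
11. not (p2 or (not p3 and p2)), w1   [neg-Box-rule on 3: fresh world w1, w0Rw1]
12. not p2, w1   [neg-or-rule on 11]
13. not (not p3 and p2), w1   [neg-or-rule on 11]
14. not ((p1 or p3) or p2), w1   [neg-Dia-rule on 5 via w0Rw1]
15. not (p1 or p3), w1   [neg-or-rule on 14]
16. not p1, w1   [neg-or-rule on 15]
17. not p3, w1   [neg-or-rule on 15]
18. Dia ((p1 or p3) or p2), w2   [Dia-rule on 4: fresh world w2, w0Rw2]
19. not ((p1 or p3) or p2), w2   [neg-Dia-rule on 5 via w0Rw2]
20. not (p1 or p3), w2   [neg-or-rule on 19]
21. not p2, w2   [neg-or-rule on 19]
22. not p1, w2   [neg-or-rule on 20]
23. not p3, w2   [neg-or-rule on 20]
24. (p1 or p3) or p2, w3   [Dia-rule on 18: fresh world w3, w2Rw3]
25. not ((p1 or p3) or p2), w3   [neg-Dia-rule on 5 via w0Rw3]
26. not (p1 or p3), w3   [neg-or-rule on 25]
27. not p2, w3   [neg-or-rule on 25]
28. not p1, w3   [neg-or-rule on 26]
29. not p3, w3   [neg-or-rule on 26]
30. p1 or p3, w3   [or-rule on 24 (branches; this branch)]
31. p3, w3   [or-rule on 30 (branches; this branch)]
Accessibility: w0Rw0, w0Rw1, w0Rw2, w0Rw3, w1Rw1, w2Rw2, w2Rw3, w3Rw3
Branch closes: p3 and not p3 both at w3.
Every branch closes (one shown): valid in S4, hence also in S5 (every theorem of S4 is a theorem of S5).
T-tableau for the negation not ((Dia Dia ((p1 or p3) or p2) implies Dia ((p1 or p3) or p2)) or Box (p2 or (not p3 and p2))):
1. not ((Dia Dia ((p1 or p3) or p2) implies Dia ((p1 or p3) or p2)) or Box (p2 or (not p3 and p2))), w0
2. not (Dia Dia ((p1 or p3) or p2) implies Dia ((p1 or p3) or p2)), w0   [neg-or-rule on 1]
3. not Box (p2 or (not p3 and p2)), w0   [neg-or-rule on 1]
4. Dia Dia ((p1 or p3) or p2), w0   [neg-implies-rule on 2]
5. not Dia ((p1 or p3) or p2), w0   [neg-implies-rule on 2]
6. not ((p1 or p3) or p2), w0   [neg-Dia-rule on 5 via w0Rw0]
7. not (p1 or p3), w0   [neg-or-rule on 6]
8. not p2, w0   [neg-or-rule on 6]
9. not p1, w0   [neg-or-rule on 7]
10. not p3, w0   [neg-or-rule on 7]
11. not (p2 or (not p3 and p2)), w1   [neg-Box-rule on 3: fresh world w1, w0Rw1]
12. not p2, w1   [neg-or-rule on 11]
13. not (not p3 and p2), w1   [neg-or-rule on 11]
14. not ((p1 or p3) or p2), w1   [neg-Dia-rule on 5 via w0Rw1]
15. not (p1 or p3), w1   [neg-or-rule on 14]
16. not p1, w1   [neg-or-rule on 15]
17. not p3, w1   [neg-or-rule on 15]
18. Dia ((p1 or p3) or p2), w2   [Dia-rule on 4: fresh world w2, w0Rw2]
19. not ((p1 or p3) or p2), w2   [neg-Dia-rule on 5 via w0Rw2]
20. not (p1 or p3), w2   [neg-or-rule on 19]
21. not p2, w2   [neg-or-rule on 19]
22. not p1, w2   [neg-or-rule on 20]
23. not p3, w2   [neg-or-rule on 20]
24. (p1 or p3) or p2, w3   [Dia-rule on 18: fresh world w3, w2Rw3]
25. p2, w3   [or-rule on 24 (branches; this branch)]
Accessibility: w0Rw0, w0Rw1, w0Rw2, w1Rw1, w2Rw2, w2Rw3, w3Rw3
Complete open branch: countermodel on a T-frame, so not valid in T, nor in K (the same frame is also a K-frame).

S4, S5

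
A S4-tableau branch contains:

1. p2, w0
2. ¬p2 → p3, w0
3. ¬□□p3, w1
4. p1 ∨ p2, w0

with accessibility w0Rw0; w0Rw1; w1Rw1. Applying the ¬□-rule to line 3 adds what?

a fresh world w2 with w1Rw2, and ¬□p3 at w2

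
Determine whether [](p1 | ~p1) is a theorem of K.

Tableau for the negation ~[](p1 | ~p1):
1. ~[](p1 | ~p1), w0
2. ~(p1 | ~p1), w1
3. ~p1, w1
4. p1, w1
Accessibility: w0Rw1
Branch closes: p1 and ~p1 both at w1.
Every branch of the negation's tableau closes; the branch above is one of them.

Valid in K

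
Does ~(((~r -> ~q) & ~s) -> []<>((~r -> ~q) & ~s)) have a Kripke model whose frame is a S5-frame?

1. ~(((~r -> ~q) & ~s) -> []<>((~r -> ~q) & ~s)), w0
2. (~r -> ~q) & ~s, w0   [~->-rule on 1]
3. ~[]<>((~r -> ~q) & ~s), w0   [~->-rule on 1]
4. ~r -> ~q, w0   [&-rule on 2]
5. ~s, w0   [&-rule on 2]
6. ~q, w0   [->-rule on 4 (branches; this branch)]
7. ~<>((~r -> ~q) & ~s), w1   [~[]-rule on 3: fresh world w1, w0Rw1]
8. ~((~r -> ~q) & ~s), w0   [~<>-rule on 7 via w1Rw0]
9. ~((~r -> ~q) & ~s), w1   [~<>-rule on 7 via w1Rw1]
10. ~(~r -> ~q), w0   [~&-rule on 8 (branches; this branch)]
11. ~r, w0   [~->-rule on 10]
12. q, w0   [~->-rule on 10]
Accessibility: w0Rw0, w0Rw1, w1Rw0, w1Rw1
Branch closes: q and ~q both at w0.
All branches of the tableau close; one closing branch shown above.

Unsatisfiable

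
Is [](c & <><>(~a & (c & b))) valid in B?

Not valid

Tableau for the negation ~[](c & <><>(~a & (c & b))):
1. ~[](c & <><>(~a & (c & b))), u
2. ~(c & <><>(~a & (c & b))), v   [~[]-rule on 1: fresh world v, uRv]
3. ~<><>(~a & (c & b)), v   [~&-rule on 2 (branches; this branch)]
4. ~<>(~a & (c & b)), u   [~<>-rule on 3 via vRu]
5. ~<>(~a & (c & b)), v   [~<>-rule on 3 via vRv]
6. ~(~a & (c & b)), u   [~<>-rule on 4 via uRu]
7. ~(~a & (c & b)), v   [~<>-rule on 4 via uRv]
8. ~(c & b), u   [~&-rule on 6 (branches; this branch)]
9. ~(c & b), v   [~&-rule on 7 (branches; this branch)]
10. ~b, u   [~&-rule on 8 (branches; this branch)]
11. ~b, v   [~&-rule on 9 (branches; this branch)]
Accessibility: uRu, uRv, vRu, vRv
The negation has an open branch (countermodel exists).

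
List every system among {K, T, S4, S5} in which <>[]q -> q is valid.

S5-tableau for the negation ~(<>[]q -> q):
1. ~(<>[]q -> q), u
2. <>[]q, u
3. ~q, u
4. []q, v
5. q, u
Accessibility: uRu, uRv, vRu, vRv
Branch closes: q and ~q both at u.
Every branch closes (one shown): valid in S5.
S4-tableau for the negation ~(<>[]q -> q):
1. ~(<>[]q -> q), u
2. <>[]q, u
3. ~q, u
4. []q, v
5. q, v
Accessibility: uRu, uRv, vRv
Complete open branch: countermodel on an S4-frame, so not valid in S4, nor in K, T (the same frame is also a K-frame and a T-frame).

S5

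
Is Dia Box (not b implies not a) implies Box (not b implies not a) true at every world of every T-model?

Invalid (countermodel exists)

Tableau for the negation not (Dia Box (not b implies not a) implies Box (not b implies not a)):
1. not (Dia Box (not b implies not a) implies Box (not b implies not a)), u
2. Dia Box (not b implies not a), u
3. not Box (not b implies not a), u
4. Box (not b implies not a), v
5. not b implies not a, v
6. not a, v
7. not (not b implies not a), w
8. not b, w
9. a, w
Accessibility: uRu, uRv, uRw, vRv, wRw
The negation has an open branch (countermodel exists).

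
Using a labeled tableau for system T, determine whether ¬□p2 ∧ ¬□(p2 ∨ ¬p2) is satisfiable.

No, unsatisfiable

1. ¬□p2 ∧ ¬□(p2 ∨ ¬p2), 0
2. ¬□p2, 0
3. ¬□(p2 ∨ ¬p2), 0
4. ¬p2, 1
5. ¬(p2 ∨ ¬p2), 2
6. ¬p2, 2
7. p2, 2
Accessibility: 0R0, 0R1, 0R2, 1R1, 2R2
Branch closes: p2 and ¬p2 both at 2.
(One branch shown.) All branches close.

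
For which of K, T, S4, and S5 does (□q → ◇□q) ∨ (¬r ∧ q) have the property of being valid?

T, S4, S5

K-tableau for the negation ¬((□q → ◇□q) ∨ (¬r ∧ q)):
1. ¬((□q → ◇□q) ∨ (¬r ∧ q)), u
2. ¬(□q → ◇□q), u
3. ¬(¬r ∧ q), u
4. □q, u
5. ¬◇□q, u
6. ¬q, u
Complete open branch: countermodel on a K-frame, so not valid in K.
T-tableau for the negation ¬((□q → ◇□q) ∨ (¬r ∧ q)):
1. ¬((□q → ◇□q) ∨ (¬r ∧ q)), u
2. ¬(□q → ◇□q), u
3. ¬(¬r ∧ q), u
4. □q, u
5. ¬◇□q, u
6. q, u
7. ¬□q, u
8. r, u
9. ¬q, v
10. q, v
Accessibility: uRu, uRv, vRv
Branch closes: q and ¬q both at v.
Every branch closes (one shown): valid in T, hence also in S4, S5 (every theorem of T is a theorem of S4 and S5).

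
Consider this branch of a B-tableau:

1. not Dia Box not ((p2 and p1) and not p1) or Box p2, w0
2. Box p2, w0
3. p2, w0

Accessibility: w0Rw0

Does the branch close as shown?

Not closed

There is no literal clash: for every atom and world, at most one sign appears.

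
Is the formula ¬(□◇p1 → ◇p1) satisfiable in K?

1. ¬(□◇p1 → ◇p1), u
2. □◇p1, u   [¬→-rule on 1]
3. ¬◇p1, u   [¬→-rule on 1]

Yes, satisfiable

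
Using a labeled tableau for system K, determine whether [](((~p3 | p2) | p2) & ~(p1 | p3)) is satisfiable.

Satisfiable

1. [](((~p3 | p2) | p2) & ~(p1 | p3)), 0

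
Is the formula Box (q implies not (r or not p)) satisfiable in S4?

1. Box (q implies not (r or not p)), u
2. q implies not (r or not p), u
3. not (r or not p), u
4. not r, u
5. p, u
Accessibility: uRu

Satisfiable (open branch found)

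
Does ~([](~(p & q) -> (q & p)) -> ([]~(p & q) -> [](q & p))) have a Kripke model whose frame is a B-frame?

1. ~([](~(p & q) -> (q & p)) -> ([]~(p & q) -> [](q & p))), 0
2. [](~(p & q) -> (q & p)), 0
3. ~([]~(p & q) -> [](q & p)), 0
4. []~(p & q), 0
5. ~[](q & p), 0
6. ~(p & q) -> (q & p), 0
7. ~(p & q), 0
8. q & p, 0
9. q, 0
10. p, 0
11. ~q, 0
Accessibility: 0R0
Branch closes: q and ~q both at 0.
All branches of the tableau close; one closing branch shown above.

No, unsatisfiable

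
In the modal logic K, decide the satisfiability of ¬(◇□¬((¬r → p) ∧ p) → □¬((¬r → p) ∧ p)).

1. ¬(◇□¬((¬r → p) ∧ p) → □¬((¬r → p) ∧ p)), w0
2. ◇□¬((¬r → p) ∧ p), w0   [¬→-rule on 1]
3. ¬□¬((¬r → p) ∧ p), w0   [¬→-rule on 1]
4. □¬((¬r → p) ∧ p), w1   [◇-rule on 2: fresh world w1, w0Rw1]
5. (¬r → p) ∧ p, w2   [¬□-rule on 3: fresh world w2, w0Rw2]
6. ¬r → p, w2   [∧-rule on 5]
7. p, w2   [∧-rule on 5]
Accessibility: w0Rw1, w0Rw2

Satisfiable (open branch found)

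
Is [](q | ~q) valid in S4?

Tableau for the negation ~[](q | ~q):
1. ~[](q | ~q), u
2. ~(q | ~q), v   [~[]-rule on 1: fresh world v, uRv]
3. ~q, v   [~|-rule on 2]
4. q, v   [~|-rule on 2]
Accessibility: uRu, uRv, vRv
Branch closes: q and ~q both at v.
All branches of the negation close; one closing branch shown above.

Valid in S4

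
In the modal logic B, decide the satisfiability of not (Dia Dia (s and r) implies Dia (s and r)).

Satisfiable (open branch found)

1. not (Dia Dia (s and r) implies Dia (s and r)), 0
2. Dia Dia (s and r), 0   [neg-implies-rule on 1]
3. not Dia (s and r), 0   [neg-implies-rule on 1]
4. not (s and r), 0   [neg-Dia-rule on 3 via 0R0]
5. not r, 0   [neg-and-rule on 4 (branches; this branch)]
6. Dia (s and r), 1   [Dia-rule on 2: fresh world 1, 0R1]
7. not (s and r), 1   [neg-Dia-rule on 3 via 0R1]
8. not r, 1   [neg-and-rule on 7 (branches; this branch)]
9. s and r, 2   [Dia-rule on 6: fresh world 2, 1R2]
10. s, 2   [and-rule on 9]
11. r, 2   [and-rule on 9]
Accessibility: 0R0, 0R1, 1R0, 1R1, 1R2, 2R1, 2R2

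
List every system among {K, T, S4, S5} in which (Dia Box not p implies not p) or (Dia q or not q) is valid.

T-tableau for the negation not ((Dia Box not p implies not p) or (Dia q or not q)):
1. not ((Dia Box not p implies not p) or (Dia q or not q)), u
2. not (Dia Box not p implies not p), u   [neg-or-rule on 1]
3. not (Dia q or not q), u   [neg-or-rule on 1]
4. Dia Box not p, u   [neg-implies-rule on 2]
5. p, u   [neg-implies-rule on 2]
6. not Dia q, u   [neg-or-rule on 3]
7. q, u   [neg-or-rule on 3]
8. not q, u   [neg-Dia-rule on 6 via uRu]
Accessibility: uRu
Branch closes: q and not q both at u.
Every branch closes (one shown): valid in T, hence also in S4, S5 (every theorem of T is a theorem of S4 and S5).
K-tableau for the negation not ((Dia Box not p implies not p) or (Dia q or not q)):
1. not ((Dia Box not p implies not p) or (Dia q or not q)), u
2. not (Dia Box not p implies not p), u   [neg-or-rule on 1]
3. not (Dia q or not q), u   [neg-or-rule on 1]
4. Dia Box not p, u   [neg-implies-rule on 2]
5. p, u   [neg-implies-rule on 2]
6. not Dia q, u   [neg-or-rule on 3]
7. q, u   [neg-or-rule on 3]
8. Box not p, v   [Dia-rule on 4: fresh world v, uRv]
9. not q, v   [neg-Dia-rule on 6 via uRv]
Accessibility: uRv
Complete open branch: countermodel on a K-frame, so not valid in K.

T, S4, S5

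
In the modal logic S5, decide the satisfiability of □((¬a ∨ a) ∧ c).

Yes, satisfiable

1. □((¬a ∨ a) ∧ c), w0
2. (¬a ∨ a) ∧ c, w0
3. ¬a ∨ a, w0
4. c, w0
5. a, w0
Accessibility: w0Rw0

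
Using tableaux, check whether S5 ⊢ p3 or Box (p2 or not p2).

Valid

Tableau for the negation not (p3 or Box (p2 or not p2)):
1. not (p3 or Box (p2 or not p2)), 0
2. not p3, 0
3. not Box (p2 or not p2), 0
4. not (p2 or not p2), 1
5. not p2, 1
6. p2, 1
Accessibility: 0R0, 0R1, 1R0, 1R1
Branch closes: p2 and not p2 both at 1.
Every branch of the negation's tableau closes; the branch above is one of them.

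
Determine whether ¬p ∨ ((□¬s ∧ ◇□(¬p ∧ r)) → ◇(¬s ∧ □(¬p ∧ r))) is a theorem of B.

Tableau for the negation ¬(¬p ∨ ((□¬s ∧ ◇□(¬p ∧ r)) → ◇(¬s ∧ □(¬p ∧ r)))):
1. ¬(¬p ∨ ((□¬s ∧ ◇□(¬p ∧ r)) → ◇(¬s ∧ □(¬p ∧ r)))), u
2. p, u
3. ¬((□¬s ∧ ◇□(¬p ∧ r)) → ◇(¬s ∧ □(¬p ∧ r))), u
4. □¬s ∧ ◇□(¬p ∧ r), u
5. ¬◇(¬s ∧ □(¬p ∧ r)), u
6. □¬s, u
7. ◇□(¬p ∧ r), u
8. ¬(¬s ∧ □(¬p ∧ r)), u
9. ¬s, u
10. ¬□(¬p ∧ r), u
11. □(¬p ∧ r), v
12. ¬(¬s ∧ □(¬p ∧ r)), v
13. ¬s, v
14. ¬p ∧ r, u
15. ¬p, u
16. r, u
Accessibility: uRu, uRv, vRu, vRv
Branch closes: p and ¬p both at u.
Every branch of the negation's tableau closes; the branch above is one of them.

Valid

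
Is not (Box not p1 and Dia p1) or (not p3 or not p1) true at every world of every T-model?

Tableau for the negation not (not (Box not p1 and Dia p1) or (not p3 or not p1)):
1. not (not (Box not p1 and Dia p1) or (not p3 or not p1)), 0
2. Box not p1 and Dia p1, 0
3. not (not p3 or not p1), 0
4. Box not p1, 0
5. Dia p1, 0
6. p3, 0
7. p1, 0
8. not p1, 0
Accessibility: 0R0
Branch closes: p1 and not p1 both at 0.
All branches of the negation close; one closing branch shown above.

Valid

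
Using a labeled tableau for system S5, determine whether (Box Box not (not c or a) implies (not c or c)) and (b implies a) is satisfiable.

1. (Box Box not (not c or a) implies (not c or c)) and (b implies a), w0
2. Box Box not (not c or a) implies (not c or c), w0   [and-rule on 1]
3. b implies a, w0   [and-rule on 1]
4. not c or c, w0   [implies-rule on 2 (branches; this branch)]
5. a, w0   [implies-rule on 3 (branches; this branch)]
6. c, w0   [or-rule on 4 (branches; this branch)]
Accessibility: w0Rw0

Satisfiable (open branch found)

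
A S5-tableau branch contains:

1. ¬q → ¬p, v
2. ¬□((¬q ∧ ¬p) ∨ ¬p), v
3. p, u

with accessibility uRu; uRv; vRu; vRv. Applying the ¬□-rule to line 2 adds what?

a fresh world w with vRw, and ¬((¬q ∧ ¬p) ∨ ¬p) at w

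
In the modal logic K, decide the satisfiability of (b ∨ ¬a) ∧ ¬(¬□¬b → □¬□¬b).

Yes, satisfiable

1. (b ∨ ¬a) ∧ ¬(¬□¬b → □¬□¬b), w0
2. b ∨ ¬a, w0
3. ¬(¬□¬b → □¬□¬b), w0
4. ¬□¬b, w0
5. ¬□¬□¬b, w0
6. ¬a, w0
7. b, w1
8. □¬b, w2
Accessibility: w0Rw1, w0Rw2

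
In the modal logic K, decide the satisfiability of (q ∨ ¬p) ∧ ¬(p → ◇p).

1. (q ∨ ¬p) ∧ ¬(p → ◇p), w0
2. q ∨ ¬p, w0
3. ¬(p → ◇p), w0
4. p, w0
5. ¬◇p, w0
6. q, w0

Satisfiable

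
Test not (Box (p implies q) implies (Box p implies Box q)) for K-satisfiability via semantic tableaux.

Unsatisfiable

1. not (Box (p implies q) implies (Box p implies Box q)), 0
2. Box (p implies q), 0
3. not (Box p implies Box q), 0
4. Box p, 0
5. not Box q, 0
6. not q, 1
7. p implies q, 1
8. p, 1
9. q, 1
Accessibility: 0R1
Branch closes: q and not q both at 1.
(One branch shown.) All branches close.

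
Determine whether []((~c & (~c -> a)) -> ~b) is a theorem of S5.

Tableau for the negation ~[]((~c & (~c -> a)) -> ~b):
1. ~[]((~c & (~c -> a)) -> ~b), 0
2. ~((~c & (~c -> a)) -> ~b), 1   [~[]-rule on 1: fresh world 1, 0R1]
3. ~c & (~c -> a), 1   [~->-rule on 2]
4. b, 1   [~->-rule on 2]
5. ~c, 1   [&-rule on 3]
6. ~c -> a, 1   [&-rule on 3]
7. a, 1   [->-rule on 6 (branches; this branch)]
Accessibility: 0R0, 0R1, 1R0, 1R1
The negation has an open branch (countermodel exists).

Invalid (countermodel exists)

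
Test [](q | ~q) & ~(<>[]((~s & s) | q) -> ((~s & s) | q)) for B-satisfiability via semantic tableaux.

1. [](q | ~q) & ~(<>[]((~s & s) | q) -> ((~s & s) | q)), 0
2. [](q | ~q), 0
3. ~(<>[]((~s & s) | q) -> ((~s & s) | q)), 0
4. <>[]((~s & s) | q), 0
5. ~((~s & s) | q), 0
6. ~(~s & s), 0
7. ~q, 0
8. q | ~q, 0
9. ~s, 0
10. []((~s & s) | q), 1
11. q | ~q, 1
12. (~s & s) | q, 0
13. (~s & s) | q, 1
14. ~q, 1
15. ~s & s, 0
16. s, 0
Accessibility: 0R0, 0R1, 1R0, 1R1
Branch closes: s and ~s both at 0.
All branches of the tableau close; one closing branch shown above.

Unsatisfiable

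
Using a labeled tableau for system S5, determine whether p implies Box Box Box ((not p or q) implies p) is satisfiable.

Yes, satisfiable

1. p implies Box Box Box ((not p or q) implies p), w0
2. Box Box Box ((not p or q) implies p), w0
3. Box Box ((not p or q) implies p), w0
4. Box ((not p or q) implies p), w0
5. (not p or q) implies p, w0
6. p, w0
Accessibility: w0Rw0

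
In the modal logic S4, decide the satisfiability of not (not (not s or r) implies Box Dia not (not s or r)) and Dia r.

Satisfiable

1. not (not (not s or r) implies Box Dia not (not s or r)) and Dia r, 0
2. not (not (not s or r) implies Box Dia not (not s or r)), 0   [and-rule on 1]
3. Dia r, 0   [and-rule on 1]
4. not (not s or r), 0   [neg-implies-rule on 2]
5. not Box Dia not (not s or r), 0   [neg-implies-rule on 2]
6. s, 0   [neg-or-rule on 4]
7. not r, 0   [neg-or-rule on 4]
8. r, 1   [Dia-rule on 3: fresh world 1, 0R1]
9. not Dia not (not s or r), 2   [neg-Box-rule on 5: fresh world 2, 0R2]
10. not s or r, 2   [neg-Dia-rule on 9 via 2R2]
11. r, 2   [or-rule on 10 (branches; this branch)]
Accessibility: 0R0, 0R1, 0R2, 1R1, 2R2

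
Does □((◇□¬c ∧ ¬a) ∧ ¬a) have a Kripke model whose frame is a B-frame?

1. □((◇□¬c ∧ ¬a) ∧ ¬a), u
2. (◇□¬c ∧ ¬a) ∧ ¬a, u
3. ◇□¬c ∧ ¬a, u
4. ¬a, u
5. ◇□¬c, u
6. □¬c, v
7. (◇□¬c ∧ ¬a) ∧ ¬a, v
8. ◇□¬c ∧ ¬a, v
9. ¬a, v
10. ◇□¬c, v
11. ¬c, u
12. ¬c, v
13. □¬c, w
14. ¬c, w
Accessibility: uRu, uRv, vRu, vRv, vRw, wRv, wRw

Satisfiable (open branch found)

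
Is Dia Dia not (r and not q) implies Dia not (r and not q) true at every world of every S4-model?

Valid in S4

Tableau for the negation not (Dia Dia not (r and not q) implies Dia not (r and not q)):
1. not (Dia Dia not (r and not q) implies Dia not (r and not q)), 0
2. Dia Dia not (r and not q), 0
3. not Dia not (r and not q), 0
4. r and not q, 0
5. r, 0
6. not q, 0
7. Dia not (r and not q), 1
8. r and not q, 1
9. r, 1
10. not q, 1
11. not (r and not q), 2
12. r and not q, 2
13. r, 2
14. not q, 2
15. q, 2
Accessibility: 0R0, 0R1, 0R2, 1R1, 1R2, 2R2
Branch closes: q and not q both at 2.
Every branch of the negation's tableau closes; the branch above is one of them.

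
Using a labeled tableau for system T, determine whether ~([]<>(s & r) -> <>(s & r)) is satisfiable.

Unsatisfiable

1. ~([]<>(s & r) -> <>(s & r)), w0
2. []<>(s & r), w0   [~->-rule on 1]
3. ~<>(s & r), w0   [~->-rule on 1]
4. <>(s & r), w0   [[]-rule on 2 via w0Rw0]
5. ~(s & r), w0   [~<>-rule on 3 via w0Rw0]
6. ~r, w0   [~&-rule on 5 (branches; this branch)]
7. s & r, w1   [<>-rule on 4: fresh world w1, w0Rw1]
8. s, w1   [&-rule on 7]
9. r, w1   [&-rule on 7]
10. <>(s & r), w1   [[]-rule on 2 via w0Rw1]
11. ~(s & r), w1   [~<>-rule on 3 via w0Rw1]
12. ~r, w1   [~&-rule on 11 (branches; this branch)]
Accessibility: w0Rw0, w0Rw1, w1Rw1
Branch closes: r and ~r both at w1.
Every branch closes; the branch above is one of them.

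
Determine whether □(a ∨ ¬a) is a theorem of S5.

Tableau for the negation ¬□(a ∨ ¬a):
1. ¬□(a ∨ ¬a), w0
2. ¬(a ∨ ¬a), w1   [¬□-rule on 1: fresh world w1, w0Rw1]
3. ¬a, w1   [¬∨-rule on 2]
4. a, w1   [¬∨-rule on 2]
Accessibility: w0Rw0, w0Rw1, w1Rw0, w1Rw1
Branch closes: a and ¬a both at w1.
Every branch of the negation's tableau closes; the branch above is one of them.

Valid in S5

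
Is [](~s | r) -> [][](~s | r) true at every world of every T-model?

Tableau for the negation ~([](~s | r) -> [][](~s | r)):
1. ~([](~s | r) -> [][](~s | r)), w0
2. [](~s | r), w0
3. ~[][](~s | r), w0
4. ~s | r, w0
5. r, w0
6. ~[](~s | r), w1
7. ~s | r, w1
8. r, w1
9. ~(~s | r), w2
10. s, w2
11. ~r, w2
Accessibility: w0Rw0, w0Rw1, w1Rw1, w1Rw2, w2Rw2
The negation has an open branch (countermodel exists).

Not valid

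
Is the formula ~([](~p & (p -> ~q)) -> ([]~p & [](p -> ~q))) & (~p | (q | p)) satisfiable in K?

Unsatisfiable (every branch closes)

1. ~([](~p & (p -> ~q)) -> ([]~p & [](p -> ~q))) & (~p | (q | p)), w0
2. ~([](~p & (p -> ~q)) -> ([]~p & [](p -> ~q))), w0
3. ~p | (q | p), w0
4. [](~p & (p -> ~q)), w0
5. ~([]~p & [](p -> ~q)), w0
6. q | p, w0
7. ~[](p -> ~q), w0
8. p, w0
9. ~(p -> ~q), w1
10. p, w1
11. q, w1
12. ~p & (p -> ~q), w1
13. ~p, w1
14. p -> ~q, w1
Accessibility: w0Rw1
Branch closes: p and ~p both at w1.
(One branch shown.) All branches close.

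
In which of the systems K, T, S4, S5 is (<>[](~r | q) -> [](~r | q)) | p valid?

S4-tableau for the negation ~((<>[](~r | q) -> [](~r | q)) | p):
1. ~((<>[](~r | q) -> [](~r | q)) | p), w0
2. ~(<>[](~r | q) -> [](~r | q)), w0
3. ~p, w0
4. <>[](~r | q), w0
5. ~[](~r | q), w0
6. [](~r | q), w1
7. ~r | q, w1
8. q, w1
9. ~(~r | q), w2
10. r, w2
11. ~q, w2
Accessibility: w0Rw0, w0Rw1, w0Rw2, w1Rw1, w2Rw2
Complete open branch: countermodel on an S4-frame, so not valid in S4, nor in K, T (the same frame is also a K-frame and a T-frame).
S5-tableau for the negation ~((<>[](~r | q) -> [](~r | q)) | p):
1. ~((<>[](~r | q) -> [](~r | q)) | p), w0
2. ~(<>[](~r | q) -> [](~r | q)), w0
3. ~p, w0
4. <>[](~r | q), w0
5. ~[](~r | q), w0
6. [](~r | q), w1
7. ~r | q, w0
8. ~r | q, w1
9. q, w0
10. q, w1
11. ~(~r | q), w2
12. r, w2
13. ~q, w2
14. ~r | q, w2
15. q, w2
Accessibility: w0Rw0, w0Rw1, w0Rw2, w1Rw0, w1Rw1, w1Rw2, w2Rw0, w2Rw1, w2Rw2
Branch closes: q and ~q both at w2.
Every branch closes (one shown): valid in S5.

S5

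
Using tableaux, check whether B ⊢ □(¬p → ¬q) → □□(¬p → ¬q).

Tableau for the negation ¬(□(¬p → ¬q) → □□(¬p → ¬q)):
1. ¬(□(¬p → ¬q) → □□(¬p → ¬q)), w0
2. □(¬p → ¬q), w0
3. ¬□□(¬p → ¬q), w0
4. ¬p → ¬q, w0
5. ¬q, w0
6. ¬□(¬p → ¬q), w1
7. ¬p → ¬q, w1
8. ¬q, w1
9. ¬(¬p → ¬q), w2
10. ¬p, w2
11. q, w2
Accessibility: w0Rw0, w0Rw1, w1Rw0, w1Rw1, w1Rw2, w2Rw1, w2Rw2
The negation has an open branch (countermodel exists).

Not valid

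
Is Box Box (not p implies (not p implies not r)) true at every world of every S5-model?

Tableau for the negation not Box Box (not p implies (not p implies not r)):
1. not Box Box (not p implies (not p implies not r)), u
2. not Box (not p implies (not p implies not r)), v
3. not (not p implies (not p implies not r)), w
4. not p, w
5. not (not p implies not r), w
6. r, w
Accessibility: uRu, uRv, uRw, vRu, vRv, vRw, wRu, wRv, wRw
The negation has an open branch (countermodel exists).

No, not valid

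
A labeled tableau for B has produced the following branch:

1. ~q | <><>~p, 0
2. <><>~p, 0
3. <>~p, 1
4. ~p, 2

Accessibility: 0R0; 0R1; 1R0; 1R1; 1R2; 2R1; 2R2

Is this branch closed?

There is no literal clash: for every atom and world, at most one sign appears.

No, open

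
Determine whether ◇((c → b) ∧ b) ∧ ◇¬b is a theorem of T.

Tableau for the negation ¬(◇((c → b) ∧ b) ∧ ◇¬b):
1. ¬(◇((c → b) ∧ b) ∧ ◇¬b), 0
2. ¬◇¬b, 0
3. b, 0
Accessibility: 0R0
The negation has an open branch (countermodel exists).

Not valid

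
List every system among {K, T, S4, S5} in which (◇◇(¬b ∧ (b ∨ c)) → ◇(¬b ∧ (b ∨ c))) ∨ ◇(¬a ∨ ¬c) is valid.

T-tableau for the negation ¬((◇◇(¬b ∧ (b ∨ c)) → ◇(¬b ∧ (b ∨ c))) ∨ ◇(¬a ∨ ¬c)):
1. ¬((◇◇(¬b ∧ (b ∨ c)) → ◇(¬b ∧ (b ∨ c))) ∨ ◇(¬a ∨ ¬c)), u
2. ¬(◇◇(¬b ∧ (b ∨ c)) → ◇(¬b ∧ (b ∨ c))), u
3. ¬◇(¬a ∨ ¬c), u
4. ◇◇(¬b ∧ (b ∨ c)), u
5. ¬◇(¬b ∧ (b ∨ c)), u
6. ¬(¬a ∨ ¬c), u
7. a, u
8. c, u
9. ¬(¬b ∧ (b ∨ c)), u
10. b, u
11. ◇(¬b ∧ (b ∨ c)), v
12. ¬(¬a ∨ ¬c), v
13. a, v
14. c, v
15. ¬(¬b ∧ (b ∨ c)), v
16. b, v
17. ¬b ∧ (b ∨ c), w
18. ¬b, w
19. b ∨ c, w
20. c, w
Accessibility: uRu, uRv, vRv, vRw, wRw
Complete open branch: countermodel on a T-frame, so not valid in T, nor in K (the same frame is also a K-frame).
S4-tableau for the negation ¬((◇◇(¬b ∧ (b ∨ c)) → ◇(¬b ∧ (b ∨ c))) ∨ ◇(¬a ∨ ¬c)):
1. ¬((◇◇(¬b ∧ (b ∨ c)) → ◇(¬b ∧ (b ∨ c))) ∨ ◇(¬a ∨ ¬c)), u
2. ¬(◇◇(¬b ∧ (b ∨ c)) → ◇(¬b ∧ (b ∨ c))), u
3. ¬◇(¬a ∨ ¬c), u
4. ◇◇(¬b ∧ (b ∨ c)), u
5. ¬◇(¬b ∧ (b ∨ c)), u
6. ¬(¬a ∨ ¬c), u
7. a, u
8. c, u
9. ¬(¬b ∧ (b ∨ c)), u
10. b, u
11. ◇(¬b ∧ (b ∨ c)), v
12. ¬(¬a ∨ ¬c), v
13. a, v
14. c, v
15. ¬(¬b ∧ (b ∨ c)), v
16. b, v
17. ¬b ∧ (b ∨ c), w
18. ¬b, w
19. b ∨ c, w
20. ¬(¬a ∨ ¬c), w
21. a, w
22. c, w
23. ¬(¬b ∧ (b ∨ c)), w
24. ¬(b ∨ c), w
25. ¬c, w
Accessibility: uRu, uRv, uRw, vRv, vRw, wRw
Branch closes: c and ¬c both at w.
Every branch closes (one shown): valid in S4, hence also in S5 (every theorem of S4 is a theorem of S5).

S4, S5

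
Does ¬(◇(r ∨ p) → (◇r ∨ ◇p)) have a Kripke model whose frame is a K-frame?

1. ¬(◇(r ∨ p) → (◇r ∨ ◇p)), w0
2. ◇(r ∨ p), w0
3. ¬(◇r ∨ ◇p), w0
4. ¬◇r, w0
5. ¬◇p, w0
6. r ∨ p, w1
7. ¬r, w1
8. ¬p, w1
9. p, w1
Accessibility: w0Rw1
Branch closes: p and ¬p both at w1.
(One branch shown.) All branches close.

Unsatisfiable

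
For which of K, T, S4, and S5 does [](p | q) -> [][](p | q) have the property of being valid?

S4-tableau for the negation ~([](p | q) -> [][](p | q)):
1. ~([](p | q) -> [][](p | q)), 0
2. [](p | q), 0
3. ~[][](p | q), 0
4. p | q, 0
5. q, 0
6. ~[](p | q), 1
7. p | q, 1
8. q, 1
9. ~(p | q), 2
10. ~p, 2
11. ~q, 2
12. p | q, 2
13. q, 2
Accessibility: 0R0, 0R1, 0R2, 1R1, 1R2, 2R2
Branch closes: q and ~q both at 2.
Every branch closes (one shown): valid in S4, hence also in S5 (every theorem of S4 is a theorem of S5).
T-tableau for the negation ~([](p | q) -> [][](p | q)):
1. ~([](p | q) -> [][](p | q)), 0
2. [](p | q), 0
3. ~[][](p | q), 0
4. p | q, 0
5. q, 0
6. ~[](p | q), 1
7. p | q, 1
8. q, 1
9. ~(p | q), 2
10. ~p, 2
11. ~q, 2
Accessibility: 0R0, 0R1, 1R1, 1R2, 2R2
Complete open branch: countermodel on a T-frame, so not valid in T, nor in K (the same frame is also a K-frame).

S4, S5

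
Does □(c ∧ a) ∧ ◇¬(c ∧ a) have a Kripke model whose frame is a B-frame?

No, unsatisfiable

1. □(c ∧ a) ∧ ◇¬(c ∧ a), w0
2. □(c ∧ a), w0
3. ◇¬(c ∧ a), w0
4. c ∧ a, w0
5. c, w0
6. a, w0
7. ¬(c ∧ a), w1
8. c ∧ a, w1
9. c, w1
10. a, w1
11. ¬a, w1
Accessibility: w0Rw0, w0Rw1, w1Rw0, w1Rw1
Branch closes: a and ¬a both at w1.
Every branch closes; the branch above is one of them.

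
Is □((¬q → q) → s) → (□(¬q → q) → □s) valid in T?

Tableau for the negation ¬(□((¬q → q) → s) → (□(¬q → q) → □s)):
1. ¬(□((¬q → q) → s) → (□(¬q → q) → □s)), w0
2. □((¬q → q) → s), w0
3. ¬(□(¬q → q) → □s), w0
4. □(¬q → q), w0
5. ¬□s, w0
6. (¬q → q) → s, w0
7. ¬q → q, w0
8. s, w0
9. q, w0
10. ¬s, w1
11. (¬q → q) → s, w1
12. ¬q → q, w1
13. ¬(¬q → q), w1
14. ¬q, w1
15. q, w1
Accessibility: w0Rw0, w0Rw1, w1Rw1
Branch closes: q and ¬q both at w1.
Every branch of the negation's tableau closes; the branch above is one of them.

Valid in T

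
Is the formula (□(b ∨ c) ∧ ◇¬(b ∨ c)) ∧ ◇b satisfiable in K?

1. (□(b ∨ c) ∧ ◇¬(b ∨ c)) ∧ ◇b, u
2. □(b ∨ c) ∧ ◇¬(b ∨ c), u   [∧-rule on 1]
3. ◇b, u   [∧-rule on 1]
4. □(b ∨ c), u   [∧-rule on 2]
5. ◇¬(b ∨ c), u   [∧-rule on 2]
6. b, v   [◇-rule on 3: fresh world v, uRv]
7. b ∨ c, v   [□-rule on 4 via uRv]
8. c, v   [∨-rule on 7 (branches; this branch)]
9. ¬(b ∨ c), w   [◇-rule on 5: fresh world w, uRw]
10. ¬b, w   [¬∨-rule on 9]
11. ¬c, w   [¬∨-rule on 9]
12. b ∨ c, w   [□-rule on 4 via uRw]
13. c, w   [∨-rule on 12 (branches; this branch)]
Accessibility: uRv, uRw
Branch closes: c and ¬c both at w.
Every branch closes; the branch above is one of them.

Unsatisfiable (every branch closes)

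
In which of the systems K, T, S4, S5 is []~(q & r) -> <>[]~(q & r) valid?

T, S4, S5

T-tableau for the negation ~([]~(q & r) -> <>[]~(q & r)):
1. ~([]~(q & r) -> <>[]~(q & r)), w0
2. []~(q & r), w0
3. ~<>[]~(q & r), w0
4. ~(q & r), w0
5. ~[]~(q & r), w0
6. ~r, w0
7. q & r, w1
8. q, w1
9. r, w1
10. ~(q & r), w1
11. ~[]~(q & r), w1
12. ~r, w1
Accessibility: w0Rw0, w0Rw1, w1Rw1
Branch closes: r and ~r both at w1.
Every branch closes (one shown): valid in T, hence also in S4, S5 (every theorem of T is a theorem of S4 and S5).
K-tableau for the negation ~([]~(q & r) -> <>[]~(q & r)):
1. ~([]~(q & r) -> <>[]~(q & r)), w0
2. []~(q & r), w0
3. ~<>[]~(q & r), w0
Complete open branch: countermodel on a K-frame, so not valid in K.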